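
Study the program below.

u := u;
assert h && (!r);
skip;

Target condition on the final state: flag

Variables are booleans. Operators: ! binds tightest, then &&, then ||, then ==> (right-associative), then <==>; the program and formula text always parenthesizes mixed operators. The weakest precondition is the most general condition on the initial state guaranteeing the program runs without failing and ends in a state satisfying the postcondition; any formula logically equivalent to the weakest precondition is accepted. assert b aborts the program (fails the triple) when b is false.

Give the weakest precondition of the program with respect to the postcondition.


Working backward. After the program, flag must hold.
Before skip: flag
Before assert h && (!r): h && (!r) && flag
Before u := u: h && (!r) && flag
Answer: WP = h && (!r) && flag


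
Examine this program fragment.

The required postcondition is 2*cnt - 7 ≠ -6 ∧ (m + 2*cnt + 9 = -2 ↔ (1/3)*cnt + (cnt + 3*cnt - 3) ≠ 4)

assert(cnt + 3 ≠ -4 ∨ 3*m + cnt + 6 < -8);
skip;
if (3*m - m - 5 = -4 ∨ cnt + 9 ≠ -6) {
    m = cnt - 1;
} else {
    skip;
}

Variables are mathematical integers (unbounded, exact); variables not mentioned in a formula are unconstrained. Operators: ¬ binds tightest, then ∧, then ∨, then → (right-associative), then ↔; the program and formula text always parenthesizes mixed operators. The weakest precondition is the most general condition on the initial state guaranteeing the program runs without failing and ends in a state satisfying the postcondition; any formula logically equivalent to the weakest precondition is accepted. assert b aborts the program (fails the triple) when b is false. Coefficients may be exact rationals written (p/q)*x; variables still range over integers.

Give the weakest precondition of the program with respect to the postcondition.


Working backward. After the program, the postcondition 2*cnt - 7 ≠ -6 ∧ (m + 2*cnt + 9 = -2 ↔ (1/3)*cnt + (cnt + 3*cnt - 3) ≠ 4) must hold; in canonical form it is 2*cnt ≠ 1 ∧ (2*cnt + m = -11 ↔ (13/3)*cnt ≠ 7).
Then branch requires 2*cnt ≠ 1 ∧ (3*cnt = -10 ↔ (13/3)*cnt ≠ 7); else branch requires 2*cnt ≠ 1 ∧ (2*cnt + m = -11 ↔ (13/3)*cnt ≠ 7).
Before the if: ((2*m = 1 ∨ cnt ≠ -15) → (2*cnt ≠ 1 ∧ (3*cnt = -10 ↔ (13/3)*cnt ≠ 7))) ∧ ((¬(2*m = 1 ∨ cnt ≠ -15)) → (2*cnt ≠ 1 ∧ (2*cnt + m = -11 ↔ (13/3)*cnt ≠ 7)))
Before skip: ((2*m = 1 ∨ cnt ≠ -15) → (2*cnt ≠ 1 ∧ (3*cnt = -10 ↔ (13/3)*cnt ≠ 7))) ∧ ((¬(2*m = 1 ∨ cnt ≠ -15)) → (2*cnt ≠ 1 ∧ (2*cnt + m = -11 ↔ (13/3)*cnt ≠ 7)))
Before assert cnt + 3 ≠ -4 ∨ 3*m + cnt + 6 < -8: (cnt ≠ -7 ∨ cnt + 3*m < -14) ∧ ((2*m = 1 ∨ cnt ≠ -15) → (2*cnt ≠ 1 ∧ (3*cnt = -10 ↔ (13/3)*cnt ≠ 7))) ∧ ((¬(2*m = 1 ∨ cnt ≠ -15)) → (2*cnt ≠ 1 ∧ (2*cnt + m = -11 ↔ (13/3)*cnt ≠ 7)))
Answer: WP = (cnt ≠ -7 ∨ cnt + 3*m < -14) ∧ ((2*m = 1 ∨ cnt ≠ -15) → (2*cnt ≠ 1 ∧ (3*cnt = -10 ↔ (13/3)*cnt ≠ 7))) ∧ ((¬(2*m = 1 ∨ cnt ≠ -15)) → (2*cnt ≠ 1 ∧ (2*cnt + m = -11 ↔ (13/3)*cnt ≠ 7)))


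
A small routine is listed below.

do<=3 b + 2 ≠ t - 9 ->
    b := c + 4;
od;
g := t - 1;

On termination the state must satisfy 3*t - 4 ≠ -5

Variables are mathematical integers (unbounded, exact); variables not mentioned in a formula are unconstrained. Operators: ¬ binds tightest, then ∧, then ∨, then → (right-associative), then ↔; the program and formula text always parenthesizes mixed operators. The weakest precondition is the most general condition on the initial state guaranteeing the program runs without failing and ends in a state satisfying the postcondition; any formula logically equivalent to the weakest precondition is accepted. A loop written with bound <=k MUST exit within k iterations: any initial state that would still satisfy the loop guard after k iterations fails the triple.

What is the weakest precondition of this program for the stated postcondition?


Working backward. After the program, the postcondition 3*t - 4 ≠ -5 must hold; in canonical form it is 3*t ≠ -1.
Before g := t - 1: 3*t ≠ -1
Before the loop (bound <=3), unroll the exhaustion recursion (WP_0 = exit-now case; WP_j = one more guarded iteration, up to j = 3):
  WP_0: (¬(b ≠ t - 11)) ∧ 3*t ≠ -1
  WP_1: (b ≠ t - 11 → ((¬(c ≠ t - 15)) ∧ 3*t ≠ -1)) ∧ ((¬(b ≠ t - 11)) → 3*t ≠ -1)
  WP_2: (b ≠ t - 11 → ((c ≠ t - 15 → ((¬(c ≠ t - 15)) ∧ 3*t ≠ -1)) ∧ ((¬(c ≠ t - 15)) → 3*t ≠ -1))) ∧ ((¬(b ≠ t - 11)) → 3*t ≠ -1)
  WP_3: (b ≠ t - 11 → ((c ≠ t - 15 → ((c ≠ t - 15 → ((¬(c ≠ t - 15)) ∧ 3*t ≠ -1)) ∧ ((¬(c ≠ t - 15)) → 3*t ≠ -1))) ∧ ((¬(c ≠ t - 15)) → 3*t ≠ -1))) ∧ ((¬(b ≠ t - 11)) → 3*t ≠ -1)
So before the loop: (b ≠ t - 11 → ((c ≠ t - 15 → ((c ≠ t - 15 → ((¬(c ≠ t - 15)) ∧ 3*t ≠ -1)) ∧ ((¬(c ≠ t - 15)) → 3*t ≠ -1))) ∧ ((¬(c ≠ t - 15)) → 3*t ≠ -1))) ∧ ((¬(b ≠ t - 11)) → 3*t ≠ -1)
Answer: WP = (b ≠ t - 11 → ((c ≠ t - 15 → ((c ≠ t - 15 → ((¬(c ≠ t - 15)) ∧ 3*t ≠ -1)) ∧ ((¬(c ≠ t - 15)) → 3*t ≠ -1))) ∧ ((¬(c ≠ t - 15)) → 3*t ≠ -1))) ∧ ((¬(b ≠ t - 11)) → 3*t ≠ -1)


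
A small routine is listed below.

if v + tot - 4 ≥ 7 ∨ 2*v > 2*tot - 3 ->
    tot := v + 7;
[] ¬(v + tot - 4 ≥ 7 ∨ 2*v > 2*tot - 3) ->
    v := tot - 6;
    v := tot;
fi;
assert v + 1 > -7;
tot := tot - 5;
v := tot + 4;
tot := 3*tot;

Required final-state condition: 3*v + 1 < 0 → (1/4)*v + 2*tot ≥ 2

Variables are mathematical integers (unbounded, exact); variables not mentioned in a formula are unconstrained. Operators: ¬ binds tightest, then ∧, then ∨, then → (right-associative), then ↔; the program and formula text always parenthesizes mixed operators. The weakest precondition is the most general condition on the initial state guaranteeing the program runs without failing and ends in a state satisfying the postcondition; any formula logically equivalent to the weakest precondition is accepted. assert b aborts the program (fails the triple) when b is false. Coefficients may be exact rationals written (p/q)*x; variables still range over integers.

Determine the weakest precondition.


Working backward. After the program, the postcondition 3*v + 1 < 0 → (1/4)*v + 2*tot ≥ 2 must hold; in canonical form it is 3*v < -1 → 2*tot + (1/4)*v ≥ 2.
Before tot := 3*tot: 3*v < -1 → 6*tot + (1/4)*v ≥ 2
Before v := tot + 4: 3*tot < -13 → (25/4)*tot ≥ 1
Before tot := tot - 5: 3*tot < 2 → (25/4)*tot ≥ 129/4
Before assert v + 1 > -7: v > -8 ∧ (3*tot < 2 → (25/4)*tot ≥ 129/4)
Then branch requires v > -8 ∧ (3*v < -19 → (25/4)*v ≥ -23/2); else branch requires tot > -8 ∧ (3*tot < 2 → (25/4)*tot ≥ 129/4).
Before the if: ((tot + v ≥ 11 ∨ 2*v > 2*tot - 3) → (v > -8 ∧ (3*v < -19 → (25/4)*v ≥ -23/2))) ∧ ((¬(tot + v ≥ 11 ∨ 2*v > 2*tot - 3)) → (tot > -8 ∧ (3*tot < 2 → (25/4)*tot ≥ 129/4)))
Answer: WP = ((tot + v ≥ 11 ∨ 2*v > 2*tot - 3) → (v > -8 ∧ (3*v < -19 → (25/4)*v ≥ -23/2))) ∧ ((¬(tot + v ≥ 11 ∨ 2*v > 2*tot - 3)) → (tot > -8 ∧ (3*tot < 2 → (25/4)*tot ≥ 129/4)))


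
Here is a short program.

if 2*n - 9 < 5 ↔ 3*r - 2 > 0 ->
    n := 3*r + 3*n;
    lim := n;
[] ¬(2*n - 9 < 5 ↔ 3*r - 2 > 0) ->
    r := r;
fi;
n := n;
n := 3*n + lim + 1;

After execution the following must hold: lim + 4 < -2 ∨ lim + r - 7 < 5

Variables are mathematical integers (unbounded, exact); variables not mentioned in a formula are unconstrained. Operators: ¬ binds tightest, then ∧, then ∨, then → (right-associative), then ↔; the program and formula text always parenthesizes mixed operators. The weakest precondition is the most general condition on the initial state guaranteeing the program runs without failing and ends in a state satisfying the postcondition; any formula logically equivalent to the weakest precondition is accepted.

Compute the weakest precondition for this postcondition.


Working backward. After the program, the postcondition lim + 4 < -2 ∨ lim + r - 7 < 5 must hold; in canonical form it is lim < -6 ∨ lim + r < 12.
Before n := 3*n + lim + 1: lim < -6 ∨ lim + r < 12
Before n := n: lim < -6 ∨ lim + r < 12
Then branch requires 3*n + 3*r < -6 ∨ 3*n + 4*r < 12; else branch requires lim < -6 ∨ lim + r < 12.
Before the if: ((2*n < 14 ↔ 3*r > 2) → (3*n + 3*r < -6 ∨ 3*n + 4*r < 12)) ∧ ((¬(2*n < 14 ↔ 3*r > 2)) → (lim < -6 ∨ lim + r < 12))
Answer: WP = ((2*n < 14 ↔ 3*r > 2) → (3*n + 3*r < -6 ∨ 3*n + 4*r < 12)) ∧ ((¬(2*n < 14 ↔ 3*r > 2)) → (lim < -6 ∨ lim + r < 12))


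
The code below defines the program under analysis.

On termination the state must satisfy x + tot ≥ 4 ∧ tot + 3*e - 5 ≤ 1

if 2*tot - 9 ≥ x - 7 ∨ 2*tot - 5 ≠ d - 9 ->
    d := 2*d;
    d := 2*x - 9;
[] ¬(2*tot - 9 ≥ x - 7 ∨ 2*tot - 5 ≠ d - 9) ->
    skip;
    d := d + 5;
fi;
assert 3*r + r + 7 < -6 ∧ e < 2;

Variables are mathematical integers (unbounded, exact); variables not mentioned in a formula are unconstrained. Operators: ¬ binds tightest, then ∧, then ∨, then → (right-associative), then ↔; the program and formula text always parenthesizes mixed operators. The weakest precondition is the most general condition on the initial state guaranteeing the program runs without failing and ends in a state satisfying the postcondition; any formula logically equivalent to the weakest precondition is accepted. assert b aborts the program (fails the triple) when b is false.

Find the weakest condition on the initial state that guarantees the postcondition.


Working backward. After the program, the postcondition x + tot ≥ 4 ∧ tot + 3*e - 5 ≤ 1 must hold; in canonical form it is tot + x ≥ 4 ∧ 3*e + tot ≤ 6.
Before assert 3*r + r + 7 < -6 ∧ e < 2: 4*r < -13 ∧ e < 2 ∧ tot + x ≥ 4 ∧ 3*e + tot ≤ 6
Then branch requires 4*r < -13 ∧ e < 2 ∧ tot + x ≥ 4 ∧ 3*e + tot ≤ 6; else branch requires 4*r < -13 ∧ e < 2 ∧ tot + x ≥ 4 ∧ 3*e + tot ≤ 6.
Before the if: ((2*tot ≥ x + 2 ∨ 2*tot ≠ d - 4) → (4*r < -13 ∧ e < 2 ∧ tot + x ≥ 4 ∧ 3*e + tot ≤ 6)) ∧ ((¬(2*tot ≥ x + 2 ∨ 2*tot ≠ d - 4)) → (4*r < -13 ∧ e < 2 ∧ tot + x ≥ 4 ∧ 3*e + tot ≤ 6))
Answer: WP = ((2*tot ≥ x + 2 ∨ 2*tot ≠ d - 4) → (4*r < -13 ∧ e < 2 ∧ tot + x ≥ 4 ∧ 3*e + tot ≤ 6)) ∧ ((¬(2*tot ≥ x + 2 ∨ 2*tot ≠ d - 4)) → (4*r < -13 ∧ e < 2 ∧ tot + x ≥ 4 ∧ 3*e + tot ≤ 6))


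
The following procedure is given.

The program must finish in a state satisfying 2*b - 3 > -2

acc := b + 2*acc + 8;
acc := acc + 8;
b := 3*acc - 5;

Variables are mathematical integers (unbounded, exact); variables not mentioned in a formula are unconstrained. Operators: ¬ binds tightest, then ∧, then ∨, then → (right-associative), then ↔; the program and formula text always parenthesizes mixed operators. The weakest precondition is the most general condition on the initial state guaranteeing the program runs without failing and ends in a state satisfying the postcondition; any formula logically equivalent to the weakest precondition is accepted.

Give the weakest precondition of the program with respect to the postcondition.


Working backward. After the program, the postcondition 2*b - 3 > -2 must hold; in canonical form it is 2*b > 1.
Before b := 3*acc - 5: 6*acc > 11
Before acc := acc + 8: 6*acc > -37
Before acc := b + 2*acc + 8: 12*acc + 6*b > -85
Answer: WP = 12*acc + 6*b > -85


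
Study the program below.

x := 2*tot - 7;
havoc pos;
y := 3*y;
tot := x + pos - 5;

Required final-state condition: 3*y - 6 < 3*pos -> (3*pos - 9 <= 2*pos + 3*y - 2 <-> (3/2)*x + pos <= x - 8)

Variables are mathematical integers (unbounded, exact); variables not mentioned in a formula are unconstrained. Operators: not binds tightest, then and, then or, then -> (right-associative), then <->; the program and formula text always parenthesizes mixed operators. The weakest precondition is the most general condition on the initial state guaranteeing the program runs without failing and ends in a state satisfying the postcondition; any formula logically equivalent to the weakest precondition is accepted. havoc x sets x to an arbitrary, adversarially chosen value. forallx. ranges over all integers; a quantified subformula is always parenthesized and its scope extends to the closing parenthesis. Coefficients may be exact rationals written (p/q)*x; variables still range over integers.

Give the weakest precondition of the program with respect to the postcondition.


Working backward. After the program, the postcondition 3*y - 6 < 3*pos -> (3*pos - 9 <= 2*pos + 3*y - 2 <-> (3/2)*x + pos <= x - 8) must hold; in canonical form it is 3*y < 3*pos + 6 -> (pos <= 3*y + 7 <-> pos + (1/2)*x <= -8).
Before tot := x + pos - 5: 3*y < 3*pos + 6 -> (pos <= 3*y + 7 <-> pos + (1/2)*x <= -8)
Before y := 3*y: 9*y < 3*pos + 6 -> (pos <= 9*y + 7 <-> pos + (1/2)*x <= -8)
Before havoc pos: forall pos_1. (9*y < 3*pos_1 + 6 -> (pos_1 <= 9*y + 7 <-> pos_1 + (1/2)*x <= -8))
Before x := 2*tot - 7: forall pos_1. (9*y < 3*pos_1 + 6 -> (pos_1 <= 9*y + 7 <-> pos_1 + tot <= -9/2))
Answer: WP = forall pos_1. (9*y < 3*pos_1 + 6 -> (pos_1 <= 9*y + 7 <-> pos_1 + tot <= -9/2))


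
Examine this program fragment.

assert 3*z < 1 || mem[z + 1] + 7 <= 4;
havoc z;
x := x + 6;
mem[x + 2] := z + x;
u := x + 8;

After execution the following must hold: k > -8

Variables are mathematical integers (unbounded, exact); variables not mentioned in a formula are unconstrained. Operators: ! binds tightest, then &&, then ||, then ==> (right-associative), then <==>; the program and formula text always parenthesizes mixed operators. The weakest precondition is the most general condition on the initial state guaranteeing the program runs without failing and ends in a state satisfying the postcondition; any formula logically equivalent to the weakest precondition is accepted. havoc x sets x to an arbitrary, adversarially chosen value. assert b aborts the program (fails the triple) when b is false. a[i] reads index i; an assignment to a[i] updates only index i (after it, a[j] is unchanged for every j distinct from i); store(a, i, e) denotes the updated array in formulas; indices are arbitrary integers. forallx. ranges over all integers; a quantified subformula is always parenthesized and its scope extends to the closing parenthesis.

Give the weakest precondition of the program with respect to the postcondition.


Working backward. After the program, k > -8 must hold.
Before u := x + 8: k > -8
Before mem[x + 2] := z + x: k > -8
Before x := x + 6: k > -8
Before havoc z: k > -8
Before assert 3*z < 1 || mem[z + 1] + 7 <= 4: (3*z < 1 || mem[z + 1] <= -3) && k > -8
Answer: WP = (3*z < 1 || mem[z + 1] <= -3) && k > -8


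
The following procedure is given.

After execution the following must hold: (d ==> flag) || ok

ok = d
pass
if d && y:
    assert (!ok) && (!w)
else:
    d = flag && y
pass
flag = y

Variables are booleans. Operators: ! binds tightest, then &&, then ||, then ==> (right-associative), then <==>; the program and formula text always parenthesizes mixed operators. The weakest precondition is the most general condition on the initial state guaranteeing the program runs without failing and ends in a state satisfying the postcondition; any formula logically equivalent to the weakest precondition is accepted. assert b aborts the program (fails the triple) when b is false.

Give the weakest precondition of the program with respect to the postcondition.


Working backward. After the program, (d ==> flag) || ok must hold.
Before flag := y: (d ==> y) || ok
Before skip: (d ==> y) || ok
Then branch requires (!ok) && (!w) && ((d ==> y) || ok); else branch requires ((flag && y) ==> y) || ok.
Before the if: ((d && y) ==> ((!ok) && (!w) && ((d ==> y) || ok))) && ((!(d && y)) ==> (((flag && y) ==> y) || ok))
Before skip: ((d && y) ==> ((!ok) && (!w) && ((d ==> y) || ok))) && ((!(d && y)) ==> (((flag && y) ==> y) || ok))
Before ok := d: ((d && y) ==> ((!d) && (!w) && ((d ==> y) || d))) && ((!(d && y)) ==> (((flag && y) ==> y) || d))
Answer: WP = ((d && y) ==> ((!d) && (!w) && ((d ==> y) || d))) && ((!(d && y)) ==> (((flag && y) ==> y) || d))


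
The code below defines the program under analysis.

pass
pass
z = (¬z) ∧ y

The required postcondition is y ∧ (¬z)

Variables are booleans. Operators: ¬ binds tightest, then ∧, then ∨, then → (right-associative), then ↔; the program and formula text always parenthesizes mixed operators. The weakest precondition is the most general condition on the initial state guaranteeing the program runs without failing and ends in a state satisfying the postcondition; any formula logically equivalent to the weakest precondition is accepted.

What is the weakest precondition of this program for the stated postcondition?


Working backward. After the program, y ∧ (¬z) must hold.
Before z := (¬z) ∧ y: y ∧ (¬((¬z) ∧ y))
Before skip: y ∧ (¬((¬z) ∧ y))
Before skip: y ∧ (¬((¬z) ∧ y))
Answer: WP = y ∧ (¬((¬z) ∧ y))


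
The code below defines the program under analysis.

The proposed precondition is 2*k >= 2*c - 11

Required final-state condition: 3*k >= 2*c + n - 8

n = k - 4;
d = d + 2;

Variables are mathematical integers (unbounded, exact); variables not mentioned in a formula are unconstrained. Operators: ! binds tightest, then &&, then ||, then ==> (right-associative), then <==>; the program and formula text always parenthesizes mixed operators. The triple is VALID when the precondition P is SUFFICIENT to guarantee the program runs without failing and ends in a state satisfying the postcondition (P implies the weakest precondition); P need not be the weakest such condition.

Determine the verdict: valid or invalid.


Working backward. After the program, 3*k >= 2*c + n - 8 must hold.
Before d := d + 2: 3*k >= 2*c + n - 8
Before n := k - 4: 2*k >= 2*c - 12
The weakest precondition is 2*k >= 2*c - 12.
Check whether 2*k >= 2*c - 11 implies it.
Every state satisfying the precondition satisfies the weakest precondition: the implication holds.
Answer: valid


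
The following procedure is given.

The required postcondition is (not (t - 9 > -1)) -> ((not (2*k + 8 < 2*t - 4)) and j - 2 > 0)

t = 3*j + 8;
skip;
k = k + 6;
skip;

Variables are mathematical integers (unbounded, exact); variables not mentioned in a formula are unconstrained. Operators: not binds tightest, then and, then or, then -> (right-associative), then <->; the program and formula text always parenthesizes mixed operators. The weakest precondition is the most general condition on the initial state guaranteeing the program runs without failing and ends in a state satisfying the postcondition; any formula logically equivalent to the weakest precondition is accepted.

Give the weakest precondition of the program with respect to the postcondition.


Working backward. After the program, the postcondition (not (t - 9 > -1)) -> ((not (2*k + 8 < 2*t - 4)) and j - 2 > 0) must hold; in canonical form it is (not (t > 8)) -> ((not (2*k < 2*t - 12)) and j > 2).
Before skip: (not (t > 8)) -> ((not (2*k < 2*t - 12)) and j > 2)
Before k := k + 6: (not (t > 8)) -> ((not (2*k < 2*t - 24)) and j > 2)
Before skip: (not (t > 8)) -> ((not (2*k < 2*t - 24)) and j > 2)
Before t := 3*j + 8: (not (3*j > 0)) -> ((not (2*k < 6*j - 8)) and j > 2)
Answer: WP = (not (3*j > 0)) -> ((not (2*k < 6*j - 8)) and j > 2)


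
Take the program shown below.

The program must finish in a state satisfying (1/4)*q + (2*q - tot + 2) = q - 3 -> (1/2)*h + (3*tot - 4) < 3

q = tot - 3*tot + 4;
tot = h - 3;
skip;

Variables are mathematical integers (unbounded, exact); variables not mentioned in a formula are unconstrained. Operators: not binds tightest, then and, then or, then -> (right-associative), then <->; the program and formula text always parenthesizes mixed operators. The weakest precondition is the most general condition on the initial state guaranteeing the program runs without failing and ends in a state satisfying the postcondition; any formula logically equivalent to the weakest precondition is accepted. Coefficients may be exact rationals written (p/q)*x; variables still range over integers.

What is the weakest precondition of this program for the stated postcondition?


Working backward. After the program, the postcondition (1/4)*q + (2*q - tot + 2) = q - 3 -> (1/2)*h + (3*tot - 4) < 3 must hold; in canonical form it is (5/4)*q = tot - 5 -> (1/2)*h + 3*tot < 7.
Before skip: (5/4)*q = tot - 5 -> (1/2)*h + 3*tot < 7
Before tot := h - 3: (5/4)*q = h - 8 -> (7/2)*h < 16
Before q := tot - 3*tot + 4: h + (5/2)*tot = 13 -> (7/2)*h < 16
Answer: WP = h + (5/2)*tot = 13 -> (7/2)*h < 16


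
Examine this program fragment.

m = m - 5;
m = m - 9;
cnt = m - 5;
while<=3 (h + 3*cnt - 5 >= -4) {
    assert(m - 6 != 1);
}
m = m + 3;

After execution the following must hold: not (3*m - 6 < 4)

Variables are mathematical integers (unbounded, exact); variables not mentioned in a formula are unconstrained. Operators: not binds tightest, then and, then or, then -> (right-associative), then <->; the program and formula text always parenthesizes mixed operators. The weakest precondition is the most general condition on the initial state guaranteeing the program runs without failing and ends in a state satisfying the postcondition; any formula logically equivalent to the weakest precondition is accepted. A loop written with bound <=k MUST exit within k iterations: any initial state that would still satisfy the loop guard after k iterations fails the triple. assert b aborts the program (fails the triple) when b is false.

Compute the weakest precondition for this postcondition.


Working backward. After the program, the postcondition not (3*m - 6 < 4) must hold; in canonical form it is not (3*m < 10).
Before m := m + 3: not (3*m < 1)
Before the loop (bound <=3), unroll the exhaustion recursion (WP_0 = exit-now case; WP_j = one more guarded iteration, up to j = 3):
  WP_0: (not (3*cnt + h >= 1)) and (not (3*m < 1))
  WP_1: (3*cnt + h >= 1 -> (m != 7 and (not (3*cnt + h >= 1)) and (not (3*m < 1)))) and ((not (3*cnt + h >= 1)) -> (not (3*m < 1)))
  WP_2: (3*cnt + h >= 1 -> (m != 7 and (3*cnt + h >= 1 -> (m != 7 and (not (3*cnt + h >= 1)) and (not (3*m < 1)))) and ((not (3*cnt + h >= 1)) -> (not (3*m < 1))))) and ((not (3*cnt + h >= 1)) -> (not (3*m < 1)))
  WP_3: (3*cnt + h >= 1 -> (m != 7 and (3*cnt + h >= 1 -> (m != 7 and (3*cnt + h >= 1 -> (m != 7 and (not (3*cnt + h >= 1)) and (not (3*m < 1)))) and ((not (3*cnt + h >= 1)) -> (not (3*m < 1))))) and ((not (3*cnt + h >= 1)) -> (not (3*m < 1))))) and ((not (3*cnt + h >= 1)) -> (not (3*m < 1)))
So before the loop: (3*cnt + h >= 1 -> (m != 7 and (3*cnt + h >= 1 -> (m != 7 and (3*cnt + h >= 1 -> (m != 7 and (not (3*cnt + h >= 1)) and (not (3*m < 1)))) and ((not (3*cnt + h >= 1)) -> (not (3*m < 1))))) and ((not (3*cnt + h >= 1)) -> (not (3*m < 1))))) and ((not (3*cnt + h >= 1)) -> (not (3*m < 1)))
Before cnt := m - 5: (h + 3*m >= 16 -> (m != 7 and (h + 3*m >= 16 -> (m != 7 and (h + 3*m >= 16 -> (m != 7 and (not (h + 3*m >= 16)) and (not (3*m < 1)))) and ((not (h + 3*m >= 16)) -> (not (3*m < 1))))) and ((not (h + 3*m >= 16)) -> (not (3*m < 1))))) and ((not (h + 3*m >= 16)) -> (not (3*m < 1)))
Before m := m - 9: (h + 3*m >= 43 -> (m != 16 and (h + 3*m >= 43 -> (m != 16 and (h + 3*m >= 43 -> (m != 16 and (not (h + 3*m >= 43)) and (not (3*m < 28)))) and ((not (h + 3*m >= 43)) -> (not (3*m < 28))))) and ((not (h + 3*m >= 43)) -> (not (3*m < 28))))) and ((not (h + 3*m >= 43)) -> (not (3*m < 28)))
Before m := m - 5: (h + 3*m >= 58 -> (m != 21 and (h + 3*m >= 58 -> (m != 21 and (h + 3*m >= 58 -> (m != 21 and (not (h + 3*m >= 58)) and (not (3*m < 43)))) and ((not (h + 3*m >= 58)) -> (not (3*m < 43))))) and ((not (h + 3*m >= 58)) -> (not (3*m < 43))))) and ((not (h + 3*m >= 58)) -> (not (3*m < 43)))
Answer: WP = (h + 3*m >= 58 -> (m != 21 and (h + 3*m >= 58 -> (m != 21 and (h + 3*m >= 58 -> (m != 21 and (not (h + 3*m >= 58)) and (not (3*m < 43)))) and ((not (h + 3*m >= 58)) -> (not (3*m < 43))))) and ((not (h + 3*m >= 58)) -> (not (3*m < 43))))) and ((not (h + 3*m >= 58)) -> (not (3*m < 43)))


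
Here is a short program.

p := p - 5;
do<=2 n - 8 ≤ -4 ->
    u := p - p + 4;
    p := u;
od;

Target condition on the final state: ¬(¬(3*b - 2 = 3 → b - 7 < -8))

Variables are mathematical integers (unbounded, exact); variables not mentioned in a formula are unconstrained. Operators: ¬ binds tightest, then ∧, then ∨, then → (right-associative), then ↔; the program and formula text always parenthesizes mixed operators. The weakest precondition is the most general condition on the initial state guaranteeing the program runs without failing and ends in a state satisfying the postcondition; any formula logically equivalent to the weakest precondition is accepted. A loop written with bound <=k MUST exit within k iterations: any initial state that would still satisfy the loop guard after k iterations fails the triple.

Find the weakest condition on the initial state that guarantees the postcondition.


Working backward. After the program, the postcondition ¬(¬(3*b - 2 = 3 → b - 7 < -8)) must hold; in canonical form it is 3*b = 5 → b < -1.
Before the loop (bound <=2), unroll the exhaustion recursion (WP_0 = exit-now case; WP_j = one more guarded iteration, up to j = 2):
  WP_0: (¬(n ≤ 4)) ∧ (3*b = 5 → b < -1)
  WP_1: (n ≤ 4 → ((¬(n ≤ 4)) ∧ (3*b = 5 → b < -1))) ∧ ((¬(n ≤ 4)) → (3*b = 5 → b < -1))
  WP_2: (n ≤ 4 → ((n ≤ 4 → ((¬(n ≤ 4)) ∧ (3*b = 5 → b < -1))) ∧ ((¬(n ≤ 4)) → (3*b = 5 → b < -1)))) ∧ ((¬(n ≤ 4)) → (3*b = 5 → b < -1))
So before the loop: (n ≤ 4 → ((n ≤ 4 → ((¬(n ≤ 4)) ∧ (3*b = 5 → b < -1))) ∧ ((¬(n ≤ 4)) → (3*b = 5 → b < -1)))) ∧ ((¬(n ≤ 4)) → (3*b = 5 → b < -1))
Before p := p - 5: (n ≤ 4 → ((n ≤ 4 → ((¬(n ≤ 4)) ∧ (3*b = 5 → b < -1))) ∧ ((¬(n ≤ 4)) → (3*b = 5 → b < -1)))) ∧ ((¬(n ≤ 4)) → (3*b = 5 → b < -1))
Answer: WP = (n ≤ 4 → ((n ≤ 4 → ((¬(n ≤ 4)) ∧ (3*b = 5 → b < -1))) ∧ ((¬(n ≤ 4)) → (3*b = 5 → b < -1)))) ∧ ((¬(n ≤ 4)) → (3*b = 5 → b < -1))


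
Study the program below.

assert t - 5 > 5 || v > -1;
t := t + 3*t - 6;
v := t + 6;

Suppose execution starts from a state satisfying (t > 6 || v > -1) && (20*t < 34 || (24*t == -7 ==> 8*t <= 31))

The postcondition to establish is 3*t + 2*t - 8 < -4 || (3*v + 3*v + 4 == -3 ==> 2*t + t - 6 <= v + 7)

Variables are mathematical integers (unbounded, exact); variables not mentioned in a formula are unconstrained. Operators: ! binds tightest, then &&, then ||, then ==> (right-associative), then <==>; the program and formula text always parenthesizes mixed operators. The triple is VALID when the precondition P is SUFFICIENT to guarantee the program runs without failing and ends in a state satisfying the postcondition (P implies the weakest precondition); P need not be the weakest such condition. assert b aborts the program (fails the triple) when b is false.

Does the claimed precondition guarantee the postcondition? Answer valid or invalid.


Working backward. After the program, the postcondition 3*t + 2*t - 8 < -4 || (3*v + 3*v + 4 == -3 ==> 2*t + t - 6 <= v + 7) must hold; in canonical form it is 5*t < 4 || (6*v == -7 ==> 3*t <= v + 13).
Before v := t + 6: 5*t < 4 || (6*t == -43 ==> 2*t <= 19)
Before t := t + 3*t - 6: 20*t < 34 || (24*t == -7 ==> 8*t <= 31)
Before assert t - 5 > 5 || v > -1: (t > 10 || v > -1) && (20*t < 34 || (24*t == -7 ==> 8*t <= 31))
The weakest precondition is (t > 10 || v > -1) && (20*t < 34 || (24*t == -7 ==> 8*t <= 31)).
Check whether (t > 6 || v > -1) && (20*t < 34 || (24*t == -7 ==> 8*t <= 31)) implies it.
Countermodel: at the initial state t = 7, v = -1, the precondition holds but the weakest precondition fails.
Answer: invalid


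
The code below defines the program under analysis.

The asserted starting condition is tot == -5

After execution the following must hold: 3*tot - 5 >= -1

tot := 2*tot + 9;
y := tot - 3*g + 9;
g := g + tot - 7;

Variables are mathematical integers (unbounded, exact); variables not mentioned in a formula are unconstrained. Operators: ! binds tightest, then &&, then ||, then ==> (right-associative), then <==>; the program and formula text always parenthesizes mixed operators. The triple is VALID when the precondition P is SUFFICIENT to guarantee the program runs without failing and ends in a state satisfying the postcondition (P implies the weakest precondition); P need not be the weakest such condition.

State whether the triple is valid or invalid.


Working backward. After the program, the postcondition 3*tot - 5 >= -1 must hold; in canonical form it is 3*tot >= 4.
Before g := g + tot - 7: 3*tot >= 4
Before y := tot - 3*g + 9: 3*tot >= 4
Before tot := 2*tot + 9: 6*tot >= -23
The weakest precondition is 6*tot >= -23.
Check whether tot == -5 implies it.
Countermodel: at the initial state tot = -5, the precondition holds but the weakest precondition fails.
Answer: invalid


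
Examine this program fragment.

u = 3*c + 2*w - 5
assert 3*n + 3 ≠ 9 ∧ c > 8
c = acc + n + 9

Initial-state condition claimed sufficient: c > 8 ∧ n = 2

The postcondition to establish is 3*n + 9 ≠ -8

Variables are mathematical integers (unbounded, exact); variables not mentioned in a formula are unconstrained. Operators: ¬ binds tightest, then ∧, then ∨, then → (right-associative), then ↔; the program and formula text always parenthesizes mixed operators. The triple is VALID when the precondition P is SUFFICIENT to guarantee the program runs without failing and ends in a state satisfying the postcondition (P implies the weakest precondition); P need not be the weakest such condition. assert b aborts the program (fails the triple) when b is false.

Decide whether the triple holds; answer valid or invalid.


Working backward. After the program, the postcondition 3*n + 9 ≠ -8 must hold; in canonical form it is 3*n ≠ -17.
Before c := acc + n + 9: 3*n ≠ -17
Before assert 3*n + 3 ≠ 9 ∧ c > 8: 3*n ≠ 6 ∧ c > 8 ∧ 3*n ≠ -17
Before u := 3*c + 2*w - 5: 3*n ≠ 6 ∧ c > 8 ∧ 3*n ≠ -17
The weakest precondition is 3*n ≠ 6 ∧ c > 8 ∧ 3*n ≠ -17.
Check whether c > 8 ∧ n = 2 implies it.
Countermodel: at the initial state c = 9, n = 2, the precondition holds but the weakest precondition fails.
Answer: invalid


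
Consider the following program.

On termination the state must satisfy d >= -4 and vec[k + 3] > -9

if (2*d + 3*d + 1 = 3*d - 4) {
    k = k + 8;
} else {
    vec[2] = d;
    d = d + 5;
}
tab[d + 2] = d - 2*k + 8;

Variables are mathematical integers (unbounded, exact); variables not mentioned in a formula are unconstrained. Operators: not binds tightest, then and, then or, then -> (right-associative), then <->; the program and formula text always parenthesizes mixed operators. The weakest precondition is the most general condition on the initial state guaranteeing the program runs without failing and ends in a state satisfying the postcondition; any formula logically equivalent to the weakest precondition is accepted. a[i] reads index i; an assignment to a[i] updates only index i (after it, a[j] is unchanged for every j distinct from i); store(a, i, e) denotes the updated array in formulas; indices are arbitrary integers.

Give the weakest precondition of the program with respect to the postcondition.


Working backward. After the program, d >= -4 and vec[k + 3] > -9 must hold.
Before tab[d + 2] := d - 2*k + 8: d >= -4 and vec[k + 3] > -9
Then branch requires d >= -4 and vec[k + 11] > -9; else branch requires d >= -9 and store(vec, 2, d)[k + 3] > -9.
Before the if: (2*d = -5 -> (d >= -4 and vec[k + 11] > -9)) and ((not (2*d = -5)) -> (d >= -9 and store(vec, 2, d)[k + 3] > -9))
Answer: WP = (2*d = -5 -> (d >= -4 and vec[k + 11] > -9)) and ((not (2*d = -5)) -> (d >= -9 and store(vec, 2, d)[k + 3] > -9))


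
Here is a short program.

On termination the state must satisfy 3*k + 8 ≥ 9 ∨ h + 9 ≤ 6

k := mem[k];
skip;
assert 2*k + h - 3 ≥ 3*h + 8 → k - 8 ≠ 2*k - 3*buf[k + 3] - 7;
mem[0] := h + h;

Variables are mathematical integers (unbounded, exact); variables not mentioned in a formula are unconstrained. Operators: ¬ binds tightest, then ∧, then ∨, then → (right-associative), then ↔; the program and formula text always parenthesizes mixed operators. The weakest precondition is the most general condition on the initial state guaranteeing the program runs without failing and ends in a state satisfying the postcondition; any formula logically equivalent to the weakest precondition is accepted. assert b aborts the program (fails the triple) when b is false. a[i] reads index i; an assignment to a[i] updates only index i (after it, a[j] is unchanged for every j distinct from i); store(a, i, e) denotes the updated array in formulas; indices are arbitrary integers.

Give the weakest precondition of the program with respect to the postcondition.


Working backward. After the program, the postcondition 3*k + 8 ≥ 9 ∨ h + 9 ≤ 6 must hold; in canonical form it is 3*k ≥ 1 ∨ h ≤ -3.
Before mem[0] := h + h: 3*k ≥ 1 ∨ h ≤ -3
Before assert 2*k + h - 3 ≥ 3*h + 8 → k - 8 ≠ 2*k - 3*buf[k + 3] - 7: (2*k ≥ 2*h + 11 → 3*buf[k + 3] ≠ k + 1) ∧ (3*k ≥ 1 ∨ h ≤ -3)
Before skip: (2*k ≥ 2*h + 11 → 3*buf[k + 3] ≠ k + 1) ∧ (3*k ≥ 1 ∨ h ≤ -3)
Before k := mem[k]: (2*mem[k] ≥ 2*h + 11 → 3*buf[mem[k] + 3] ≠ mem[k] + 1) ∧ (3*mem[k] ≥ 1 ∨ h ≤ -3)
Answer: WP = (2*mem[k] ≥ 2*h + 11 → 3*buf[mem[k] + 3] ≠ mem[k] + 1) ∧ (3*mem[k] ≥ 1 ∨ h ≤ -3)


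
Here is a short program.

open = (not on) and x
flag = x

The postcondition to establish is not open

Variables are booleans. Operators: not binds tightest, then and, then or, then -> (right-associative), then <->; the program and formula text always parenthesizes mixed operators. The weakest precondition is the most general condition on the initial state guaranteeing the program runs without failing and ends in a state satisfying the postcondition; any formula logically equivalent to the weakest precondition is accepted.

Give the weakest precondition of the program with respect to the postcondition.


Working backward. After the program, not open must hold.
Before flag := x: not open
Before open := (not on) and x: not ((not on) and x)
Answer: WP = not ((not on) and x)


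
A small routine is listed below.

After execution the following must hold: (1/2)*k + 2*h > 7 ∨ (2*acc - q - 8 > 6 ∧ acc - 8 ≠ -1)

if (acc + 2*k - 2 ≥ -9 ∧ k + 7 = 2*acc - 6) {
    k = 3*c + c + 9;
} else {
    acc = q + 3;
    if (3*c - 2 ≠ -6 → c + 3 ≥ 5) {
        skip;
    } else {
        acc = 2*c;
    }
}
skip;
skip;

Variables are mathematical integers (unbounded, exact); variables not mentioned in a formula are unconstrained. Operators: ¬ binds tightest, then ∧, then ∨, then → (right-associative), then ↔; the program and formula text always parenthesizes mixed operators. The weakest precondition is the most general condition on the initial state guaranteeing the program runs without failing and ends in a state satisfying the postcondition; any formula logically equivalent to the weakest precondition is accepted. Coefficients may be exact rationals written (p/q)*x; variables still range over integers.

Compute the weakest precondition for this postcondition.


Working backward. After the program, the postcondition (1/2)*k + 2*h > 7 ∨ (2*acc - q - 8 > 6 ∧ acc - 8 ≠ -1) must hold; in canonical form it is 2*h + (1/2)*k > 7 ∨ (2*acc > q + 14 ∧ acc ≠ 7).
Before skip: 2*h + (1/2)*k > 7 ∨ (2*acc > q + 14 ∧ acc ≠ 7)
Before skip: 2*h + (1/2)*k > 7 ∨ (2*acc > q + 14 ∧ acc ≠ 7)
Then branch requires 2*c + 2*h > 5/2 ∨ (2*acc > q + 14 ∧ acc ≠ 7); else branch requires ((3*c ≠ -4 → c ≥ 2) → (2*h + (1/2)*k > 7 ∨ (q > 8 ∧ q ≠ 4))) ∧ ((¬(3*c ≠ -4 → c ≥ 2)) → (2*h + (1/2)*k > 7 ∨ (4*c > q + 14 ∧ 2*c ≠ 7))).
Before the if: ((acc + 2*k ≥ -7 ∧ k = 2*acc - 13) → (2*c + 2*h > 5/2 ∨ (2*acc > q + 14 ∧ acc ≠ 7))) ∧ ((¬(acc + 2*k ≥ -7 ∧ k = 2*acc - 13)) → (((3*c ≠ -4 → c ≥ 2) → (2*h + (1/2)*k > 7 ∨ (q > 8 ∧ q ≠ 4))) ∧ ((¬(3*c ≠ -4 → c ≥ 2)) → (2*h + (1/2)*k > 7 ∨ (4*c > q + 14 ∧ 2*c ≠ 7)))))
Answer: WP = ((acc + 2*k ≥ -7 ∧ k = 2*acc - 13) → (2*c + 2*h > 5/2 ∨ (2*acc > q + 14 ∧ acc ≠ 7))) ∧ ((¬(acc + 2*k ≥ -7 ∧ k = 2*acc - 13)) → (((3*c ≠ -4 → c ≥ 2) → (2*h + (1/2)*k > 7 ∨ (q > 8 ∧ q ≠ 4))) ∧ ((¬(3*c ≠ -4 → c ≥ 2)) → (2*h + (1/2)*k > 7 ∨ (4*c > q + 14 ∧ 2*c ≠ 7)))))


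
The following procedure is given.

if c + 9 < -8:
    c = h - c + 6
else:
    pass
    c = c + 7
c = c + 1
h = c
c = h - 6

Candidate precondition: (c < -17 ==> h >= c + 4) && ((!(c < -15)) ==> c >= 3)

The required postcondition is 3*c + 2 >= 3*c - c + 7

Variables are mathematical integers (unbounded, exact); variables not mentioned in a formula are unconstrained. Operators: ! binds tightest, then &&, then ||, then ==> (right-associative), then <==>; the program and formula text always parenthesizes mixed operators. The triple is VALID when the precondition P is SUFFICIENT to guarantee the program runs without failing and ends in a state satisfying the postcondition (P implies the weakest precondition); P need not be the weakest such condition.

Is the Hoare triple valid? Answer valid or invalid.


Working backward. After the program, the postcondition 3*c + 2 >= 3*c - c + 7 must hold; in canonical form it is c >= 5.
Before c := h - 6: h >= 11
Before h := c: c >= 11
Before c := c + 1: c >= 10
Then branch requires h >= c + 4; else branch requires c >= 3.
Before the if: (c < -17 ==> h >= c + 4) && ((!(c < -17)) ==> c >= 3)
The weakest precondition is (c < -17 ==> h >= c + 4) && ((!(c < -17)) ==> c >= 3).
Check whether (c < -17 ==> h >= c + 4) && ((!(c < -15)) ==> c >= 3) implies it.
Countermodel: at the initial state c = -17, h = 0, the precondition holds but the weakest precondition fails.
Answer: invalid


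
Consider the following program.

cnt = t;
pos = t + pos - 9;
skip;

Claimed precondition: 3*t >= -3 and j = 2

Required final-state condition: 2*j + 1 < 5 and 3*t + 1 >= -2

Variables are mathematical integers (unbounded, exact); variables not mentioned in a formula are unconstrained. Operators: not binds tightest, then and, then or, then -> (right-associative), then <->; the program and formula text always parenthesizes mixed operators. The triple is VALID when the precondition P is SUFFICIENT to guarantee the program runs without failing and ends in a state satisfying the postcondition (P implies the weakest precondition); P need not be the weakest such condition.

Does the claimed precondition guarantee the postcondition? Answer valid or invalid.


Working backward. After the program, the postcondition 2*j + 1 < 5 and 3*t + 1 >= -2 must hold; in canonical form it is 2*j < 4 and 3*t >= -3.
Before skip: 2*j < 4 and 3*t >= -3
Before pos := t + pos - 9: 2*j < 4 and 3*t >= -3
Before cnt := t: 2*j < 4 and 3*t >= -3
The weakest precondition is 2*j < 4 and 3*t >= -3.
Check whether 3*t >= -3 and j = 2 implies it.
Countermodel: at the initial state j = 2, t = -1, the precondition holds but the weakest precondition fails.
Answer: invalid


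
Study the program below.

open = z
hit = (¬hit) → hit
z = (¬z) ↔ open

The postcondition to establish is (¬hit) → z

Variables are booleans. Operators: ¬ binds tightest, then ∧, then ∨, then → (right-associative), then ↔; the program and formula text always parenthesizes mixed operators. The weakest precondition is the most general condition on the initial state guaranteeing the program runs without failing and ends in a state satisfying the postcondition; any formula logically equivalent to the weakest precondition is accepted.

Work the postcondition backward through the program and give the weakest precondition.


Working backward. After the program, (¬hit) → z must hold.
Before z := (¬z) ↔ open: (¬hit) → ((¬z) ↔ open)
Before hit := (¬hit) → hit: (¬((¬hit) → hit)) → ((¬z) ↔ open)
Before open := z: (¬((¬hit) → hit)) → ((¬z) ↔ z)
Answer: WP = (¬((¬hit) → hit)) → ((¬z) ↔ z)
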